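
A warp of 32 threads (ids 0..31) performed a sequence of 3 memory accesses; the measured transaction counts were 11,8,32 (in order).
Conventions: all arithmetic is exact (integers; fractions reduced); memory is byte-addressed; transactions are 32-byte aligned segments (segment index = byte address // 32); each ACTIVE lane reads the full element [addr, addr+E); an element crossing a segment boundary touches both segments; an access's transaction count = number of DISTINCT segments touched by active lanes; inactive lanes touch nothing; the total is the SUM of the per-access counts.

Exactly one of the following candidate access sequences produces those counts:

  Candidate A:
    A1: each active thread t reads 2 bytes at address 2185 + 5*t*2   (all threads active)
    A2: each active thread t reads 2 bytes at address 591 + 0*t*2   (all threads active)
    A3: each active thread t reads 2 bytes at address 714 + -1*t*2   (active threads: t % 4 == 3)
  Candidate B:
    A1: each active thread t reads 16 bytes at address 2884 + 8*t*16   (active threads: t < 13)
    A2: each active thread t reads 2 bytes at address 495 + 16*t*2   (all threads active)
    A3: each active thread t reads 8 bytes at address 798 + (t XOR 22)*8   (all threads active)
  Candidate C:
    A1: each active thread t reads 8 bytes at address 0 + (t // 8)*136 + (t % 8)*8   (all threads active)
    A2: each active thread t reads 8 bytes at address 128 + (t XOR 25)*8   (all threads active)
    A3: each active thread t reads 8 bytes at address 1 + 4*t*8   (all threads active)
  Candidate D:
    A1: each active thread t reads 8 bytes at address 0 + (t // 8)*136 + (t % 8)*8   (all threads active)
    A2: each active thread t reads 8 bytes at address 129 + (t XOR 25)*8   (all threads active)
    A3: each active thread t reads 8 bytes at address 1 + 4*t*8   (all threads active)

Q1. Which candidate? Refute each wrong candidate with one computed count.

A: A2 gives 1 transaction, not 8
B: A1 gives 13 transactions, not 11
D: A2 gives 9 transactions, not 8
C: all counts match (11,8,32)

Answer: C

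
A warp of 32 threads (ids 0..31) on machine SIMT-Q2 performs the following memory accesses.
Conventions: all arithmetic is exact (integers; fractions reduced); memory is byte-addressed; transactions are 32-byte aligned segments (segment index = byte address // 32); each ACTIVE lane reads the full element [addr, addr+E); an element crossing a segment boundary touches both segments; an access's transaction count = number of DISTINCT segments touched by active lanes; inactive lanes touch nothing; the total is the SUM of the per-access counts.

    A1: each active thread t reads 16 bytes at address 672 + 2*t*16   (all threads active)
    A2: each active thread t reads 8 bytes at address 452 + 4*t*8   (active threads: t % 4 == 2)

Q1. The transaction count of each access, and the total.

A1: 32 transactions
A2: 8 transactions

Answer: 32,8; total 40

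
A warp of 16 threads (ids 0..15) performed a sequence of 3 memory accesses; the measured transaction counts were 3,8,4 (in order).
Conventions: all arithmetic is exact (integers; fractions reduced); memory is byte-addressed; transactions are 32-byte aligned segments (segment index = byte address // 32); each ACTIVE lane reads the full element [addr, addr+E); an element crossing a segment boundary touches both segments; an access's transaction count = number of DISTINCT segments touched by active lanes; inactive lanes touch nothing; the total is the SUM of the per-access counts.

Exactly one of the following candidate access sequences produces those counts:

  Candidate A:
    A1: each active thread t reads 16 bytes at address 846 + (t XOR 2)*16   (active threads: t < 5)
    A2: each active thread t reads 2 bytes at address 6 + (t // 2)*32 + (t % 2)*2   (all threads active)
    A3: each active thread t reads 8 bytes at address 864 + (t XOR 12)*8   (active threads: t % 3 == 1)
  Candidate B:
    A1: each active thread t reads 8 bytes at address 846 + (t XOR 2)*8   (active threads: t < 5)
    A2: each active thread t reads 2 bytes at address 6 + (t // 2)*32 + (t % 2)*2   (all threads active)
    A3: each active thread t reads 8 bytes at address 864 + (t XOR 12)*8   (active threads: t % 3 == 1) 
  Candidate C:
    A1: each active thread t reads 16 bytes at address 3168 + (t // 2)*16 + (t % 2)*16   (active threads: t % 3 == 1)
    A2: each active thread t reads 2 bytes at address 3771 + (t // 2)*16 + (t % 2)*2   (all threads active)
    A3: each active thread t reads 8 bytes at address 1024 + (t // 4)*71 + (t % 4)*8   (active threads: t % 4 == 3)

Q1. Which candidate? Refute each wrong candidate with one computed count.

A: A1 gives 4 transactions, not 3
C: A1 gives 4 transactions, not 3
B: all counts match (3,8,4)

Answer: B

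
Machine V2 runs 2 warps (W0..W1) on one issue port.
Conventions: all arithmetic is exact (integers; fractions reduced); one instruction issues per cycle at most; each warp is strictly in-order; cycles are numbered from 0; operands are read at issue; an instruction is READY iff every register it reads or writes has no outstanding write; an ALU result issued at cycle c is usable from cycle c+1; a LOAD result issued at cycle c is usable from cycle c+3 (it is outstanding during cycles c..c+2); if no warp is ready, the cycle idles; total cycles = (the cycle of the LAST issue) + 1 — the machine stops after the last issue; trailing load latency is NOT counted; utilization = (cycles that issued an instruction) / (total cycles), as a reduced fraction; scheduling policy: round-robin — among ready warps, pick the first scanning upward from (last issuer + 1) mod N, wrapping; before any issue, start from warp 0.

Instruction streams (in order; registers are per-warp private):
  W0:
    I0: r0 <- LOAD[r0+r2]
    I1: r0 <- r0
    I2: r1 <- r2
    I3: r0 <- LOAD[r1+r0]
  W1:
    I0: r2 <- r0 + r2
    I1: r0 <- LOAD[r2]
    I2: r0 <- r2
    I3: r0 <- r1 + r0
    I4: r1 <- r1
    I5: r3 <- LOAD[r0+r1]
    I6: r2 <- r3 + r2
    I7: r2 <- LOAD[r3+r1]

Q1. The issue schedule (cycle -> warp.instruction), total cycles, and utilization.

cycle 0: W0.I0
cycle 1: W1.I0
cycle 2: W1.I1
cycle 3: W0.I1
cycle 4: W0.I2
cycle 5: W1.I2
cycle 6: W0.I3
cycle 7: W1.I3
cycle 8: W1.I4
cycle 9: W1.I5
cycle 10: idle
cycle 11: idle
cycle 12: W1.I6
cycle 13: W1.I7

Answer: 14 cycles, utilization 6/7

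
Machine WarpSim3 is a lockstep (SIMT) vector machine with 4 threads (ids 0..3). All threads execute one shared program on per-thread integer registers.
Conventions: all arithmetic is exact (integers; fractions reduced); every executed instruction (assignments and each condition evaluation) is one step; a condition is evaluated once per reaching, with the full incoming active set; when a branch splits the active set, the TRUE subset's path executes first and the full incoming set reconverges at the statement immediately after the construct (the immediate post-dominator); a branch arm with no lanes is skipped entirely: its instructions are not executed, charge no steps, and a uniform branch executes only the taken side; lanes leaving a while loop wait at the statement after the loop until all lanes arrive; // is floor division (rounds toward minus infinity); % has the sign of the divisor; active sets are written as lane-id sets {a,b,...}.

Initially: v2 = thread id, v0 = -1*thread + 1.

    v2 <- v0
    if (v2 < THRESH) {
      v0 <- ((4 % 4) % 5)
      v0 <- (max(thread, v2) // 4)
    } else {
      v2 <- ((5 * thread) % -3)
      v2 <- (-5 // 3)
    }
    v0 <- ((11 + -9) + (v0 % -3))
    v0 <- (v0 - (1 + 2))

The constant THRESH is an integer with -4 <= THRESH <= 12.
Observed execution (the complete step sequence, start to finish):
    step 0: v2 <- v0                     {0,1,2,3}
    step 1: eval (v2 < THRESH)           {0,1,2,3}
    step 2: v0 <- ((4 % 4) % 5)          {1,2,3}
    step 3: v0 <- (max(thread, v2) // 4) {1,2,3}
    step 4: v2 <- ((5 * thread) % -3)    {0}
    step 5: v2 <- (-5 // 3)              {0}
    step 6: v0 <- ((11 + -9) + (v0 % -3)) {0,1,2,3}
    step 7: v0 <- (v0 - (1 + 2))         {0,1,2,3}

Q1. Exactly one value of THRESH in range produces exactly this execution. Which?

Answer: THRESH = 1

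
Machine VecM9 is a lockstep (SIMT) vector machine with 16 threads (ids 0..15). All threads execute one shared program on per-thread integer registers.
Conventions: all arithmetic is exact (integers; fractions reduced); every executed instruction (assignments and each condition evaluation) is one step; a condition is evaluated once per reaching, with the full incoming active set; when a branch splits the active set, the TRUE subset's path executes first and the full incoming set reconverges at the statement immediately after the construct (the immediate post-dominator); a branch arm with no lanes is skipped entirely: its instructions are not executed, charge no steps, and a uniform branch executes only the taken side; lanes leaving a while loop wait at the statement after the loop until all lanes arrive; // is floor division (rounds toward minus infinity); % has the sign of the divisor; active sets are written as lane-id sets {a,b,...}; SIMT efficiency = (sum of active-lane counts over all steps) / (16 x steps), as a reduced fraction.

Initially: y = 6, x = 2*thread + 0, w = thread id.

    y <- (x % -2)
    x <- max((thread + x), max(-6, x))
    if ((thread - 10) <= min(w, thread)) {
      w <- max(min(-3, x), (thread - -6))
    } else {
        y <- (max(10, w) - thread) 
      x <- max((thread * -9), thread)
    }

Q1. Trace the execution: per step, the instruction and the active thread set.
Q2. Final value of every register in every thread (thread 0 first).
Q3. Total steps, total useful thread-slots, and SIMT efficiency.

step 0: y <- (x % -2)                {0,1,2,3,4,5,6,7,8,9,10,11,12,13,14,15}
step 1: x <- max((thread + x), max(-6, x)) {0,1,2,3,4,5,6,7,8,9,10,11,12,13,14,15}
step 2: eval ((thread - 10) <= min(w, thread)) {0,1,2,3,4,5,6,7,8,9,10,11,12,13,14,15}
step 3: w <- max(min(-3, x), (thread - -6)) {0,1,2,3,4,5,6,7,8,9,10,11,12,13,14,15}

Answer: 4 steps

y: 0,0,0,0,0,0,0,0,0,0,0,0,0,0,0,0
x: 0,3,6,9,12,15,18,21,24,27,30,33,36,39,42,45
w: 6,7,8,9,10,11,12,13,14,15,16,17,18,19,20,21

steps = 4; useful = 64; efficiency = 64/64 = 1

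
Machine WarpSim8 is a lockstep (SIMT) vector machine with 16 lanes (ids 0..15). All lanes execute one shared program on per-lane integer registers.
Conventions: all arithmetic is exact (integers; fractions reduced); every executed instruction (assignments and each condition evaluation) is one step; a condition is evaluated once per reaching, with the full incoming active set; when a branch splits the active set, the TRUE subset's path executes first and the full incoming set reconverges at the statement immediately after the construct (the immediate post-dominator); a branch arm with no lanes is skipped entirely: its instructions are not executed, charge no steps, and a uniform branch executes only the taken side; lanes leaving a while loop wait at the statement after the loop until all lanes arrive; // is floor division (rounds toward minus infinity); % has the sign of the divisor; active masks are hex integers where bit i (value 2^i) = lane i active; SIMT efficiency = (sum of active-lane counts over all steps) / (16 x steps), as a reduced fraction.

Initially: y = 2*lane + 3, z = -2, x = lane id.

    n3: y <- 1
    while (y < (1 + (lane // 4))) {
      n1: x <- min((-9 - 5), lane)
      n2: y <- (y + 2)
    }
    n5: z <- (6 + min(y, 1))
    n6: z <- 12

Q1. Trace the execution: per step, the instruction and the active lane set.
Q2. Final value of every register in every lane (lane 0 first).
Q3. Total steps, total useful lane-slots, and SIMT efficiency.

step 0: y <- 1                       0xffff
step 1: eval (y < (1 + (lane // 4))) 0xffff
step 2: x <- min((-9 - 5), lane)     0xfff0
step 3: y <- (y + 2)                 0xfff0
step 4: eval (y < (1 + (lane // 4))) 0xfff0
step 5: x <- min((-9 - 5), lane)     0xf000
step 6: y <- (y + 2)                 0xf000
step 7: eval (y < (1 + (lane // 4))) 0xf000
step 8: z <- (6 + min(y, 1))         0xffff
step 9: z <- 12                      0xffff

Answer: 10 steps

y: 1,1,1,1,3,3,3,3,3,3,3,3,5,5,5,5
z: 12,12,12,12,12,12,12,12,12,12,12,12,12,12,12,12
x: 0,1,2,3,-14,-14,-14,-14,-14,-14,-14,-14,-14,-14,-14,-14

steps = 10; useful = 112; efficiency = 112/160 = 7/10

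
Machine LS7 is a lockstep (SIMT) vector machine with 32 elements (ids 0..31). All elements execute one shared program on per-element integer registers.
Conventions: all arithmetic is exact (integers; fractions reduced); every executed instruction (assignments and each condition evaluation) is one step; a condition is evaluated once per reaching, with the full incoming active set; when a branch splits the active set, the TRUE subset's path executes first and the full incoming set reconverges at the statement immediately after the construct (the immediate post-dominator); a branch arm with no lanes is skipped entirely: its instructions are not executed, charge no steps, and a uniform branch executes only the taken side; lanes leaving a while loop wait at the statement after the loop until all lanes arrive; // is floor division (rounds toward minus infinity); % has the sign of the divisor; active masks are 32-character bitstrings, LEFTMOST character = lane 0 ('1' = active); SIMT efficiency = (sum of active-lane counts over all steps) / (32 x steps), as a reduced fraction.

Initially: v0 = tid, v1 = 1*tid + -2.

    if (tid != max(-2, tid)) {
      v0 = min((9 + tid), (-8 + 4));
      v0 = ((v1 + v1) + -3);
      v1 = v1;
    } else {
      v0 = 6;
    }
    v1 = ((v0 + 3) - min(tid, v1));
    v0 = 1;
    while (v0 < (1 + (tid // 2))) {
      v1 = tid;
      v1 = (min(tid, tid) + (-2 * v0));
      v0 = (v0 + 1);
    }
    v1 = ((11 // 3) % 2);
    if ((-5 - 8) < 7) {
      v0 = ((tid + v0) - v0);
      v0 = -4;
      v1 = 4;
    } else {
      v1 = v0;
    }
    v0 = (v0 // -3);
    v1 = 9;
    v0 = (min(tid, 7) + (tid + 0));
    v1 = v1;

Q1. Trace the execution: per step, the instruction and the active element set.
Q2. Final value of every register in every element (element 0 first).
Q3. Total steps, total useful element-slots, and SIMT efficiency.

step 0: eval (tid != max(-2, tid))   11111111111111111111111111111111
step 1: v0 <- 6                      11111111111111111111111111111111
step 2: v1 <- ((v0 + 3) - min(tid, v1)) 11111111111111111111111111111111
step 3: v0 <- 1                      11111111111111111111111111111111
step 4: eval (v0 < (1 + (tid // 2))) 11111111111111111111111111111111
step 5: v1 <- tid                    00111111111111111111111111111111
step 6: v1 <- (min(tid, tid) + (-2 * v0)) 00111111111111111111111111111111
step 7: v0 <- (v0 + 1)               00111111111111111111111111111111
step 8: eval (v0 < (1 + (tid // 2))) 00111111111111111111111111111111
step 9: v1 <- tid                    00001111111111111111111111111111
step 10: v1 <- (min(tid, tid) + (-2 * v0)) 00001111111111111111111111111111
step 11: v0 <- (v0 + 1)               00001111111111111111111111111111
step 12: eval (v0 < (1 + (tid // 2))) 00001111111111111111111111111111
step 13: v1 <- tid                    00000011111111111111111111111111
step 14: v1 <- (min(tid, tid) + (-2 * v0)) 00000011111111111111111111111111
step 15: v0 <- (v0 + 1)               00000011111111111111111111111111
step 16: eval (v0 < (1 + (tid // 2))) 00000011111111111111111111111111
step 17: v1 <- tid                    00000000111111111111111111111111
step 18: v1 <- (min(tid, tid) + (-2 * v0)) 00000000111111111111111111111111
step 19: v0 <- (v0 + 1)               00000000111111111111111111111111
step 20: eval (v0 < (1 + (tid // 2))) 00000000111111111111111111111111
step 21: v1 <- tid                    00000000001111111111111111111111
step 22: v1 <- (min(tid, tid) + (-2 * v0)) 00000000001111111111111111111111
step 23: v0 <- (v0 + 1)               00000000001111111111111111111111
step 24: eval (v0 < (1 + (tid // 2))) 00000000001111111111111111111111
step 25: v1 <- tid                    00000000000011111111111111111111
step 26: v1 <- (min(tid, tid) + (-2 * v0)) 00000000000011111111111111111111
step 27: v0 <- (v0 + 1)               00000000000011111111111111111111
step 28: eval (v0 < (1 + (tid // 2))) 00000000000011111111111111111111
step 29: v1 <- tid                    00000000000000111111111111111111
step 30: v1 <- (min(tid, tid) + (-2 * v0)) 00000000000000111111111111111111
step 31: v0 <- (v0 + 1)               00000000000000111111111111111111
step 32: eval (v0 < (1 + (tid // 2))) 00000000000000111111111111111111
step 33: v1 <- tid                    00000000000000001111111111111111
step 34: v1 <- (min(tid, tid) + (-2 * v0)) 00000000000000001111111111111111
step 35: v0 <- (v0 + 1)               00000000000000001111111111111111
step 36: eval (v0 < (1 + (tid // 2))) 00000000000000001111111111111111
step 37: v1 <- tid                    00000000000000000011111111111111
step 38: v1 <- (min(tid, tid) + (-2 * v0)) 00000000000000000011111111111111
step 39: v0 <- (v0 + 1)               00000000000000000011111111111111
step 40: eval (v0 < (1 + (tid // 2))) 00000000000000000011111111111111
step 41: v1 <- tid                    00000000000000000000111111111111
step 42: v1 <- (min(tid, tid) + (-2 * v0)) 00000000000000000000111111111111
step 43: v0 <- (v0 + 1)               00000000000000000000111111111111
step 44: eval (v0 < (1 + (tid // 2))) 00000000000000000000111111111111
step 45: v1 <- tid                    00000000000000000000001111111111
step 46: v1 <- (min(tid, tid) + (-2 * v0)) 00000000000000000000001111111111
step 47: v0 <- (v0 + 1)               00000000000000000000001111111111
step 48: eval (v0 < (1 + (tid // 2))) 00000000000000000000001111111111
step 49: v1 <- tid                    00000000000000000000000011111111
step 50: v1 <- (min(tid, tid) + (-2 * v0)) 00000000000000000000000011111111
step 51: v0 <- (v0 + 1)               00000000000000000000000011111111
step 52: eval (v0 < (1 + (tid // 2))) 00000000000000000000000011111111
step 53: v1 <- tid                    00000000000000000000000000111111
step 54: v1 <- (min(tid, tid) + (-2 * v0)) 00000000000000000000000000111111
step 55: v0 <- (v0 + 1)               00000000000000000000000000111111
step 56: eval (v0 < (1 + (tid // 2))) 00000000000000000000000000111111
step 57: v1 <- tid                    00000000000000000000000000001111
step 58: v1 <- (min(tid, tid) + (-2 * v0)) 00000000000000000000000000001111
step 59: v0 <- (v0 + 1)               00000000000000000000000000001111
step 60: eval (v0 < (1 + (tid // 2))) 00000000000000000000000000001111
step 61: v1 <- tid                    00000000000000000000000000000011
step 62: v1 <- (min(tid, tid) + (-2 * v0)) 00000000000000000000000000000011
step 63: v0 <- (v0 + 1)               00000000000000000000000000000011
step 64: eval (v0 < (1 + (tid // 2))) 00000000000000000000000000000011
step 65: v1 <- ((11 // 3) % 2)        11111111111111111111111111111111
step 66: eval ((-5 - 8) < 7)          11111111111111111111111111111111
step 67: v0 <- ((tid + v0) - v0)      11111111111111111111111111111111
step 68: v0 <- -4                     11111111111111111111111111111111
step 69: v1 <- 4                      11111111111111111111111111111111
step 70: v0 <- (v0 // -3)             11111111111111111111111111111111
step 71: v1 <- 9                      11111111111111111111111111111111
step 72: v0 <- (min(tid, 7) + (tid + 0)) 11111111111111111111111111111111
step 73: v1 <- v1                     11111111111111111111111111111111

Answer: 74 steps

v0: 0,2,4,6,8,10,12,14,15,16,17,18,19,20,21,22,23,24,25,26,27,28,29,30,31,32,33,34,35,36,37,38
v1: 9,9,9,9,9,9,9,9,9,9,9,9,9,9,9,9,9,9,9,9,9,9,9,9,9,9,9,9,9,9,9,9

steps = 74; useful = 1408; efficiency = 1408/2368 = 22/37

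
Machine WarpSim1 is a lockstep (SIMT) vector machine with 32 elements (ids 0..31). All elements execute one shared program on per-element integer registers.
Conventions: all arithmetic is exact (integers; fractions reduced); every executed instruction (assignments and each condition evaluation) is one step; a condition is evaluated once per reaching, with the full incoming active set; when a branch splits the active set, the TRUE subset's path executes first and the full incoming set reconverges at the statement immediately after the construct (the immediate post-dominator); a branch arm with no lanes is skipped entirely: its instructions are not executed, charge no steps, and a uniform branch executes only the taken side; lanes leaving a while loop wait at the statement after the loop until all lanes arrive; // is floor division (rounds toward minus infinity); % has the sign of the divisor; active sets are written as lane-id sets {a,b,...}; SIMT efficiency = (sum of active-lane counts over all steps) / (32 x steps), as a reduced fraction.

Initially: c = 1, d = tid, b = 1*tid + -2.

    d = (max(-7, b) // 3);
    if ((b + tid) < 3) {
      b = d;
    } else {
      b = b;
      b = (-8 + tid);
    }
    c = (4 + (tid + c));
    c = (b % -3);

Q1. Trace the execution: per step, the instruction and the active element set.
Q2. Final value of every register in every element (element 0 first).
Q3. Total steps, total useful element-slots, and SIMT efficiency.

step 0: d <- (max(-7, b) // 3)       {0,1,2,3,4,5,6,7,8,9,10,11,12,13,14,15,16,17,18,19,20,21,22,23,24,25,26,27,28,29,30,31}
step 1: eval ((b + tid) < 3)         {0,1,2,3,4,5,6,7,8,9,10,11,12,13,14,15,16,17,18,19,20,21,22,23,24,25,26,27,28,29,30,31}
step 2: b <- d                       {0,1,2}
step 3: b <- b                       {3,4,5,6,7,8,9,10,11,12,13,14,15,16,17,18,19,20,21,22,23,24,25,26,27,28,29,30,31}
step 4: b <- (-8 + tid)              {3,4,5,6,7,8,9,10,11,12,13,14,15,16,17,18,19,20,21,22,23,24,25,26,27,28,29,30,31}
step 5: c <- (4 + (tid + c))         {0,1,2,3,4,5,6,7,8,9,10,11,12,13,14,15,16,17,18,19,20,21,22,23,24,25,26,27,28,29,30,31}
step 6: c <- (b % -3)                {0,1,2,3,4,5,6,7,8,9,10,11,12,13,14,15,16,17,18,19,20,21,22,23,24,25,26,27,28,29,30,31}

Answer: 7 steps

c: -1,-1,0,-2,-1,0,-2,-1,0,-2,-1,0,-2,-1,0,-2,-1,0,-2,-1,0,-2,-1,0,-2,-1,0,-2,-1,0,-2,-1
d: -1,-1,0,0,0,1,1,1,2,2,2,3,3,3,4,4,4,5,5,5,6,6,6,7,7,7,8,8,8,9,9,9
b: -1,-1,0,-5,-4,-3,-2,-1,0,1,2,3,4,5,6,7,8,9,10,11,12,13,14,15,16,17,18,19,20,21,22,23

steps = 7; useful = 189; efficiency = 189/224 = 27/32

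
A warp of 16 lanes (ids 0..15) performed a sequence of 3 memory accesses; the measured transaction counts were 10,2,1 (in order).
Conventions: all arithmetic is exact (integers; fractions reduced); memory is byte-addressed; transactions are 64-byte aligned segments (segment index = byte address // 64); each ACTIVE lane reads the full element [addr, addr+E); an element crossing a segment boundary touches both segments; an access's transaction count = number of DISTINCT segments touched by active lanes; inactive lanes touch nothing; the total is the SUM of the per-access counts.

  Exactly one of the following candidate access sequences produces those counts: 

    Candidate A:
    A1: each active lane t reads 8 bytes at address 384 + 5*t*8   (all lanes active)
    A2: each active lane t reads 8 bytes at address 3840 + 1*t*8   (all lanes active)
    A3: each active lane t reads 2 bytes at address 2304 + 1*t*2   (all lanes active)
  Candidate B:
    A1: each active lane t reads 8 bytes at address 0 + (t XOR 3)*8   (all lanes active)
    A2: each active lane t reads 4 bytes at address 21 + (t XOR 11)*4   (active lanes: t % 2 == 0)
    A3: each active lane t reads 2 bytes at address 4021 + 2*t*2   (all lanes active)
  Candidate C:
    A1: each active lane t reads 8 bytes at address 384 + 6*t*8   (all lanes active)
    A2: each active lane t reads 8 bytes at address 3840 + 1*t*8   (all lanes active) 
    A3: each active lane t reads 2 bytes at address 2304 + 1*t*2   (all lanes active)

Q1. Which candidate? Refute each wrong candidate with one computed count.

B: A1 gives 2 transactions, not 10
C: A1 gives 12 transactions, not 10
A: all counts match (10,2,1)

Answer: A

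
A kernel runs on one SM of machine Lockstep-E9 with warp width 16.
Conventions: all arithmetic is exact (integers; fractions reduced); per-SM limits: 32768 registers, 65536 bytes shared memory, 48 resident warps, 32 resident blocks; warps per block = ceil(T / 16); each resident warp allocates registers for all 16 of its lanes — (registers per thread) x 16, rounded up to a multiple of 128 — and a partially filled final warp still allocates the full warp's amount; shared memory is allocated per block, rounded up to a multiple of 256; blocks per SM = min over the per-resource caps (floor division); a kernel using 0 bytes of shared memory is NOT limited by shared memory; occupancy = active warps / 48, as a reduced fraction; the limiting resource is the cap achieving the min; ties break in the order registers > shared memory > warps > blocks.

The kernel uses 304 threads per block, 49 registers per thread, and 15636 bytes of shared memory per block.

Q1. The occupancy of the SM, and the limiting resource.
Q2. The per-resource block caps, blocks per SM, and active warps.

Answer: occupancy 19/48, limited by registers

registers: 1 block
shared memory: 4 blocks
warps: 2 blocks
blocks: 32 blocks

Answer: 1 block, 19 active warps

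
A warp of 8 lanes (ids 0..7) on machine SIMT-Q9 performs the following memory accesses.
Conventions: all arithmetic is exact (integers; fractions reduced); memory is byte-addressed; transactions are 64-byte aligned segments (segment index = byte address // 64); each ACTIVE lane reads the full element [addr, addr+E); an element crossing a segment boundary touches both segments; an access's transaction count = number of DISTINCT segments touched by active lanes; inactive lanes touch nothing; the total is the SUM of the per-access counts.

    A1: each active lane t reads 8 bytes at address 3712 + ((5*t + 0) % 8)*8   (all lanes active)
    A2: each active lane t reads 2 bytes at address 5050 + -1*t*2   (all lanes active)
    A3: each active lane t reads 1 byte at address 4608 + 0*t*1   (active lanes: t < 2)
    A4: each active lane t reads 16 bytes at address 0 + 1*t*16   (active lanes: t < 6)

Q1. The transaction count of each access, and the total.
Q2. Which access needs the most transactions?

A1: 1 transaction
A2: 1 transaction
A3: 1 transaction
A4: 2 transactions

Answer: 1,1,1,2; total 5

Answer: A4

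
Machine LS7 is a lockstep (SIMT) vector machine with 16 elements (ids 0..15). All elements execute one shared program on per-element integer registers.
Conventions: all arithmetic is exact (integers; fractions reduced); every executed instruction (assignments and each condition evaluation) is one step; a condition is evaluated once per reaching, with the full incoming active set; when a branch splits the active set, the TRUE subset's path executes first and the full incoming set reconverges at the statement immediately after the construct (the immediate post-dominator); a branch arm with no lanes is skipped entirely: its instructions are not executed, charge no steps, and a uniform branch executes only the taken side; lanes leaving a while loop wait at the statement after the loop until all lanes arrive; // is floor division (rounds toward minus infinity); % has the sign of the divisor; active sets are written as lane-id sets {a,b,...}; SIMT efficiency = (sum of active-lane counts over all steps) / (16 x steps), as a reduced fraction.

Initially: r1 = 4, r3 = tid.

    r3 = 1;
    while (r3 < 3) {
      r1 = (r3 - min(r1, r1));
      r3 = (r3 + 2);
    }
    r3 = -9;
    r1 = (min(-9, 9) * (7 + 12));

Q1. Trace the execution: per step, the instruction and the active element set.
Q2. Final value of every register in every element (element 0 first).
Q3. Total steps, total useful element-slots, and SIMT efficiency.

step 0: r3 <- 1                      {0,1,2,3,4,5,6,7,8,9,10,11,12,13,14,15}
step 1: eval (r3 < 3)                {0,1,2,3,4,5,6,7,8,9,10,11,12,13,14,15}
step 2: r1 <- (r3 - min(r1, r1))     {0,1,2,3,4,5,6,7,8,9,10,11,12,13,14,15}
step 3: r3 <- (r3 + 2)               {0,1,2,3,4,5,6,7,8,9,10,11,12,13,14,15}
step 4: eval (r3 < 3)                {0,1,2,3,4,5,6,7,8,9,10,11,12,13,14,15}
step 5: r3 <- -9                     {0,1,2,3,4,5,6,7,8,9,10,11,12,13,14,15}
step 6: r1 <- (min(-9, 9) * (7 + 12)) {0,1,2,3,4,5,6,7,8,9,10,11,12,13,14,15}

Answer: 7 steps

r1: -171,-171,-171,-171,-171,-171,-171,-171,-171,-171,-171,-171,-171,-171,-171,-171
r3: -9,-9,-9,-9,-9,-9,-9,-9,-9,-9,-9,-9,-9,-9,-9,-9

steps = 7; useful = 112; efficiency = 112/112 = 1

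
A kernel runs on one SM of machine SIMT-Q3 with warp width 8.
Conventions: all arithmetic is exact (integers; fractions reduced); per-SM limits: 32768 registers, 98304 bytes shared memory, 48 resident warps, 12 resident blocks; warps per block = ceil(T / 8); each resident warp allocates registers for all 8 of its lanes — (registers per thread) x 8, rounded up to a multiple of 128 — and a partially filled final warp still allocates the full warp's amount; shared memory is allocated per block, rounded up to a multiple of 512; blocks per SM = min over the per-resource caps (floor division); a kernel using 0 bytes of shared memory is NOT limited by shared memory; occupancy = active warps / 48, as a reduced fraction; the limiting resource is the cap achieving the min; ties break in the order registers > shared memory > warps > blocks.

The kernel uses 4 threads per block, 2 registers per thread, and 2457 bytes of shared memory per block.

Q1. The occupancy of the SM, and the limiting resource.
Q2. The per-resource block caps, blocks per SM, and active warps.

Answer: occupancy 1/4, limited by blocks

registers: 256 blocks
shared memory: 38 blocks
warps: 48 blocks
blocks: 12 blocks

Answer: 12 blocks, 12 active warps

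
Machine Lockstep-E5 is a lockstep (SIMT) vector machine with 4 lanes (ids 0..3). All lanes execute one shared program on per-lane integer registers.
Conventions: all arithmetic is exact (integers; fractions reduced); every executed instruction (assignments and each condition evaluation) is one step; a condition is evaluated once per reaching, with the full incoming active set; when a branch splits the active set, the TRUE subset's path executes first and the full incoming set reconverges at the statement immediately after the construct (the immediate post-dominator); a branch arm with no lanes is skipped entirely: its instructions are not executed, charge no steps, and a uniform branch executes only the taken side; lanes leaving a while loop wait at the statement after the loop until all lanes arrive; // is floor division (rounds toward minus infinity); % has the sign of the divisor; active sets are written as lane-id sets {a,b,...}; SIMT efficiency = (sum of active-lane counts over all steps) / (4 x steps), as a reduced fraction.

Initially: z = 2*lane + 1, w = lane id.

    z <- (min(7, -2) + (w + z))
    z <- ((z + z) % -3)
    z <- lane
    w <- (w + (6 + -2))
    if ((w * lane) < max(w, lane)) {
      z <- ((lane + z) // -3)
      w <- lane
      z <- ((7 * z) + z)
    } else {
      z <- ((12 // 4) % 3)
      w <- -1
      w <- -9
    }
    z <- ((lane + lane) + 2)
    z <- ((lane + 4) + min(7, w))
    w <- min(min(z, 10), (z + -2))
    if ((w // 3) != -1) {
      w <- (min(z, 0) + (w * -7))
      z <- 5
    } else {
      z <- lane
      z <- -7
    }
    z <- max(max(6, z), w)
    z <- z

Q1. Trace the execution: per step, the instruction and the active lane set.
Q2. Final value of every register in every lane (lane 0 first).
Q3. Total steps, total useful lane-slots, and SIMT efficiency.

step 0: z <- (min(7, -2) + (w + z))  {0,1,2,3}
step 1: z <- ((z + z) % -3)          {0,1,2,3}
step 2: z <- lane                    {0,1,2,3}
step 3: w <- (w + (6 + -2))          {0,1,2,3}
step 4: eval ((w * lane) < max(w, lane)) {0,1,2,3}
step 5: z <- ((lane + z) // -3)      {0}
step 6: w <- lane                    {0}
step 7: z <- ((7 * z) + z)           {0}
step 8: z <- ((12 // 4) % 3)         {1,2,3}
step 9: w <- -1                      {1,2,3}
step 10: w <- -9                      {1,2,3}
step 11: z <- ((lane + lane) + 2)     {0,1,2,3}
step 12: z <- ((lane + 4) + min(7, w)) {0,1,2,3}
step 13: w <- min(min(z, 10), (z + -2)) {0,1,2,3}
step 14: eval ((w // 3) != -1)        {0,1,2,3}
step 15: w <- (min(z, 0) + (w * -7))  {0,1,2,3}
step 16: z <- 5                       {0,1,2,3}
step 17: z <- max(max(6, z), w)       {0,1,2,3}
step 18: z <- z                       {0,1,2,3}

Answer: 19 steps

z: 6,38,32,26
w: -14,38,32,26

steps = 19; useful = 64; efficiency = 64/76 = 16/19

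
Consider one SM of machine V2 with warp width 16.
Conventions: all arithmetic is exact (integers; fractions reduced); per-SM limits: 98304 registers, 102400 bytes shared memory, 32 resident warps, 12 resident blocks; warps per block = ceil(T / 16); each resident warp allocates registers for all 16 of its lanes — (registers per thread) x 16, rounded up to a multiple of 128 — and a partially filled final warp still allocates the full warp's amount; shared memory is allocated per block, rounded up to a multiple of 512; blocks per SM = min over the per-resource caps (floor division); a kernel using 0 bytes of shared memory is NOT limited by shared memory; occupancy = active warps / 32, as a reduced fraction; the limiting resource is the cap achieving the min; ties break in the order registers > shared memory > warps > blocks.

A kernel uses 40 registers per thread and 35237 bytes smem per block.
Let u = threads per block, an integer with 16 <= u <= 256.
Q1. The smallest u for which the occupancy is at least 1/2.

Answer: u = 113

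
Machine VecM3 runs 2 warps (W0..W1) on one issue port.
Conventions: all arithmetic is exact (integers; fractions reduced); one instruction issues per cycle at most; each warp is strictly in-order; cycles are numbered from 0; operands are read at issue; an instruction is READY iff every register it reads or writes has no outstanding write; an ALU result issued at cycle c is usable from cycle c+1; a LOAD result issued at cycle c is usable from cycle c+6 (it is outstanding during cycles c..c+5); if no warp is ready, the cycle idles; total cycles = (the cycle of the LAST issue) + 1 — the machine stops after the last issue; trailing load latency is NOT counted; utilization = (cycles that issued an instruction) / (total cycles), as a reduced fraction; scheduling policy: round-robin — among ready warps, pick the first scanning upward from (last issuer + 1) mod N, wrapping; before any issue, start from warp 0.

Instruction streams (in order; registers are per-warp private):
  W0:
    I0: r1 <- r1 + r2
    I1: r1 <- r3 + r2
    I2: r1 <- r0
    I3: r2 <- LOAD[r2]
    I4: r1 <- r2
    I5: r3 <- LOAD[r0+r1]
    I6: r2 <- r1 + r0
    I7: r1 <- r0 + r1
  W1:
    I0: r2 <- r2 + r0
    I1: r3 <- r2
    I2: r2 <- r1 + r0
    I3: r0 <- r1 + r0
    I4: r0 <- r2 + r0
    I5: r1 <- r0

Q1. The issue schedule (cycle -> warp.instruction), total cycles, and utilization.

cycle 0: W0.I0
cycle 1: W1.I0
cycle 2: W0.I1
cycle 3: W1.I1
cycle 4: W0.I2
cycle 5: W1.I2
cycle 6: W0.I3
cycle 7: W1.I3
cycle 8: W1.I4
cycle 9: W1.I5
cycle 10: idle
cycle 11: idle
cycle 12: W0.I4
cycle 13: W0.I5
cycle 14: W0.I6
cycle 15: W0.I7

Answer: 16 cycles, utilization 7/8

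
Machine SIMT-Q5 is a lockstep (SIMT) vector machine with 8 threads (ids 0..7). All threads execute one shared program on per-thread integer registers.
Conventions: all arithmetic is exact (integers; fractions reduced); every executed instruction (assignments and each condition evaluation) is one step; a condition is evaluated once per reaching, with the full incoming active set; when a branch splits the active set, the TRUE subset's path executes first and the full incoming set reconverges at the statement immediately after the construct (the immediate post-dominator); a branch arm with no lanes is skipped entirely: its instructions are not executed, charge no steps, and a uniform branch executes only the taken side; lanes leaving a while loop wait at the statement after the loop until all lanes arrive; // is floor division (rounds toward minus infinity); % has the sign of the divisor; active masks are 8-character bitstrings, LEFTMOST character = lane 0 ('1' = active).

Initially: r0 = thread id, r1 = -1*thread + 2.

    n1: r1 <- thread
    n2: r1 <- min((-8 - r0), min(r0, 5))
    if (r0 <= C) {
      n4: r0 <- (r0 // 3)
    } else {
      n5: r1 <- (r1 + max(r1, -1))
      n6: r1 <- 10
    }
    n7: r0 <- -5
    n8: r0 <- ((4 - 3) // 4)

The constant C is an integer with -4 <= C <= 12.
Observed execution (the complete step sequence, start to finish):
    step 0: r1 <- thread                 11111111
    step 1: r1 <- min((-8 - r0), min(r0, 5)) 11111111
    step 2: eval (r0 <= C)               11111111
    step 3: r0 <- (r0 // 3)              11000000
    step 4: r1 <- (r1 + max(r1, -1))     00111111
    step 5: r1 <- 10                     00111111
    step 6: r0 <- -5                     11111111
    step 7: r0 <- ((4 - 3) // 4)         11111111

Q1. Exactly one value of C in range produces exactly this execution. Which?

Answer: C = 1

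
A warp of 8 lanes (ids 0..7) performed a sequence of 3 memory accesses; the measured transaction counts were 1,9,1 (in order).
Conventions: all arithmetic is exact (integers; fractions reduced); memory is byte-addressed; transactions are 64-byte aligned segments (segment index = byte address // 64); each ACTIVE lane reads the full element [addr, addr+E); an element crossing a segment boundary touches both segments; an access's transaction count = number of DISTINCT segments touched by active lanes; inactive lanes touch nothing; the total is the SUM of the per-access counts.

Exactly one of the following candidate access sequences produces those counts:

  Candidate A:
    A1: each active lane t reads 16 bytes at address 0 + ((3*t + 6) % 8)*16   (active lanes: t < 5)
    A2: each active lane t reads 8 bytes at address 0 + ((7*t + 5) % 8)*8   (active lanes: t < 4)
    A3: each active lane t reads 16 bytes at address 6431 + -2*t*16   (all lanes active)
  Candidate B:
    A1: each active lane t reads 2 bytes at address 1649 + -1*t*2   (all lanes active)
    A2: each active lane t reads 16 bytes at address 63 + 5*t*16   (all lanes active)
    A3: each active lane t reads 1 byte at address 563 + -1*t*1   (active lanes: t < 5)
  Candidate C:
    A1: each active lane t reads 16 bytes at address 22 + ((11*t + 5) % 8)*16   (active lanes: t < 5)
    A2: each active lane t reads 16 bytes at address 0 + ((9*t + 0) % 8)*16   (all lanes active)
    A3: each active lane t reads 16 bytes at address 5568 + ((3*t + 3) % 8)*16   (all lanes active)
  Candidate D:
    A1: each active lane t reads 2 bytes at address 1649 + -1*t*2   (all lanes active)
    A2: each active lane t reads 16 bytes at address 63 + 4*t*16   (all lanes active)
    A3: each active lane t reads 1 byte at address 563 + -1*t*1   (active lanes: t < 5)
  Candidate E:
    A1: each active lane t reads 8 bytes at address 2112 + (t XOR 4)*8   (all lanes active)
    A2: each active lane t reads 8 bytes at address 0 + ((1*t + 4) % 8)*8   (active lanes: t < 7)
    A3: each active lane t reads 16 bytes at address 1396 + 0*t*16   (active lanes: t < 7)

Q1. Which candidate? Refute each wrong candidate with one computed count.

A: A1 gives 2 transactions, not 1
B: A2 gives 10 transactions, not 9
C: A1 gives 3 transactions, not 1
E: A2 gives 1 transaction, not 9
D: all counts match (1,9,1)

Answer: D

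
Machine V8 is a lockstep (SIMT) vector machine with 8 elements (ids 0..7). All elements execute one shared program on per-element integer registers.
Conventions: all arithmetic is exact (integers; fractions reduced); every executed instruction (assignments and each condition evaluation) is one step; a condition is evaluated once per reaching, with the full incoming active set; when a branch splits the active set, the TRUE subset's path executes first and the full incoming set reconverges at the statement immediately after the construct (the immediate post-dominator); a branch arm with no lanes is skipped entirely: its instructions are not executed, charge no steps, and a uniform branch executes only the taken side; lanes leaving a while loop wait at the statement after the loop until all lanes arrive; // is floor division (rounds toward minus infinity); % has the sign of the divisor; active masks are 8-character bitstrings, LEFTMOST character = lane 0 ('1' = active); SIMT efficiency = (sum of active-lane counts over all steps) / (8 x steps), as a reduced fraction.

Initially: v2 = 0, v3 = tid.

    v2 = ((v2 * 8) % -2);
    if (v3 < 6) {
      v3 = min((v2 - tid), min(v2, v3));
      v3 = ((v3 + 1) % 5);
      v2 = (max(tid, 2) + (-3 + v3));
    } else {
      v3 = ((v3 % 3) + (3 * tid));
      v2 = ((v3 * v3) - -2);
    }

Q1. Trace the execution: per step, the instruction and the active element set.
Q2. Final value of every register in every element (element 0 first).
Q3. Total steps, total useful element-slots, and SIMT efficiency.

step 0: v2 <- ((v2 * 8) % -2)        11111111
step 1: eval (v3 < 6)                11111111
step 2: v3 <- min((v2 - tid), min(v2, v3)) 11111100
step 3: v3 <- ((v3 + 1) % 5)         11111100
step 4: v2 <- (max(tid, 2) + (-3 + v3)) 11111100
step 5: v3 <- ((v3 % 3) + (3 * tid)) 00000011
step 6: v2 <- ((v3 * v3) - -2)       00000011

Answer: 7 steps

v2: 0,-1,3,3,3,3,326,486
v3: 1,0,4,3,2,1,18,22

steps = 7; useful = 38; efficiency = 38/56 = 19/28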